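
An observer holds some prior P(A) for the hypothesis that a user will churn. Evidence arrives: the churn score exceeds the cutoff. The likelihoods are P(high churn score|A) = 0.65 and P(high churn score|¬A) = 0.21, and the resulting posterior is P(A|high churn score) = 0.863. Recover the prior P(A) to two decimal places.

Bayes' rule in odds form gives O(A|E) = O(A)·[P(E|A)/P(E|¬A)], hence O(A) = O(A|E)/LR.
Posterior odds = 0.863/(1−0.863) = 6.2993. LR = 0.65/0.21 = 3.0952.
Prior odds = 6.2993/3.0952 = 2.0352, so P(A) = 2.0352/(1+2.0352) ≈ 0.67.

P(A) = 0.67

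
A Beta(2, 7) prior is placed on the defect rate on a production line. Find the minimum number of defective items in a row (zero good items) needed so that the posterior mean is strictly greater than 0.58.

After k defective items and 0 good items the posterior is Beta(2+k, 7), with mean (2+k)/(2+7+k).
Set (2+k)/(9+k) > 0.58 and solve: k > (0.58·9 − 2)/(1 − 0.58) = 7.667.
The smallest integer exceeding 7.667 is 8, and checking k=8: (10)/(17) = 0.5882 > 0.58.

k = 8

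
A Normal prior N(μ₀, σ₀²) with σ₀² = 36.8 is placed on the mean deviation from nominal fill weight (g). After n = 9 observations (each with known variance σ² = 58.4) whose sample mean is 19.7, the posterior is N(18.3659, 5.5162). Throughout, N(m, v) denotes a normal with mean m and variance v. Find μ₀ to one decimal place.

The posterior mean is a precision-weighted average: μ_n = (τ₀μ₀ + τ_data·x̄)/(τ₀+τ_data), with τ₀=1/σ₀² and τ_data=n/σ².
Here τ₀ = 1/36.8 = 0.027174 and τ_data = 9/58.4 = 0.154110, so τ_n = 0.181284.
Rearranging for μ₀: μ₀ = (μ_n·τ_n − τ_data·x̄)/τ₀ = (18.3659·0.181284 − 0.154110·19.7) / 0.027174 = 0.293477/0.027174 ≈ 10.8.

μ₀ = 10.8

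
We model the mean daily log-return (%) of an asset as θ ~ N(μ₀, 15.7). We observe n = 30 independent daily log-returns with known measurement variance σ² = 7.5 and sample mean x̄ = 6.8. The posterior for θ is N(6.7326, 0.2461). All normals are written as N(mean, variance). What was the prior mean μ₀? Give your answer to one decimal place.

μ₀ = 2.5

With known observation variance, the Normal–Normal posterior has precision τ_n = τ₀ + n/σ² and mean μ_n = (τ₀μ₀ + (n/σ²)x̄)/τ_n.
Here τ₀ = 1/15.7 = 0.063694 and τ_data = 30/7.5 = 4.000000, so τ_n = 4.063694.
Rearranging for μ₀: μ₀ = (μ_n·τ_n − τ_data·x̄)/τ₀ = (6.7326·4.063694 − 4.000000·6.8) / 0.063694 = 0.159226/0.063694 ≈ 2.5.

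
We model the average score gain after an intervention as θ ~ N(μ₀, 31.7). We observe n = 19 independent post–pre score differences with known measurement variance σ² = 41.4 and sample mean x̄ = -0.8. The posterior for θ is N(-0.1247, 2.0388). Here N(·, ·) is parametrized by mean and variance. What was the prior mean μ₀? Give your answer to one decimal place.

The posterior mean is a precision-weighted average: μ_n = (τ₀μ₀ + τ_data·x̄)/(τ₀+τ_data), with τ₀=1/σ₀² and τ_data=n/σ².
Here τ₀ = 1/31.7 = 0.031546 and τ_data = 19/41.4 = 0.458937, so τ_n = 0.490483.
Rearranging for μ₀: μ₀ = (μ_n·τ_n − τ_data·x̄)/τ₀ = (-0.1247·0.490483 − 0.458937·-0.8) / 0.031546 = 0.305986/0.031546 ≈ 9.7.

μ₀ = 9.7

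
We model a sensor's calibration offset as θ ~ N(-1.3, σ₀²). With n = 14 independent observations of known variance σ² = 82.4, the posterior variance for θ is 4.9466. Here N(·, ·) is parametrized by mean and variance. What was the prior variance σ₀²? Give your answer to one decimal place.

σ₀² = 31.0

For the Normal–Normal model with known σ², precisions add: τ_n = τ₀ + n/σ².
So 1/σ₀² = 1/4.9466 − 14/82.4 = 0.202159 − 0.169903 = 0.032256.
Hence σ₀² = 1/0.032256 ≈ 31.0.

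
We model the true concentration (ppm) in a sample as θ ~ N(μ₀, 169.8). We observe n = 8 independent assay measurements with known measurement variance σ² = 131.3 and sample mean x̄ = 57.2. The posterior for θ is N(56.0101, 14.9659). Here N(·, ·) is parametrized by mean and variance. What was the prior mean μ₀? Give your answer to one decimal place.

μ₀ = 43.7

The posterior mean is a precision-weighted average: μ_n = (τ₀μ₀ + τ_data·x̄)/(τ₀+τ_data), with τ₀=1/σ₀² and τ_data=n/σ².
Here τ₀ = 1/169.8 = 0.005889 and τ_data = 8/131.3 = 0.060929, so τ_n = 0.066818.
Rearranging for μ₀: μ₀ = (μ_n·τ_n − τ_data·x̄)/τ₀ = (56.0101·0.066818 − 0.060929·57.2) / 0.005889 = 0.257344/0.005889 ≈ 43.7.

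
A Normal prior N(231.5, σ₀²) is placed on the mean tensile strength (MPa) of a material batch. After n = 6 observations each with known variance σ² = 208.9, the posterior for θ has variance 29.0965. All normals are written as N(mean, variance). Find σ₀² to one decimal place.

σ₀² = 177.1

For the Normal–Normal model with known σ², precisions add: τ_n = τ₀ + n/σ².
So 1/σ₀² = 1/29.0965 − 6/208.9 = 0.034368 − 0.028722 = 0.005646.
Hence σ₀² = 1/0.005646 ≈ 177.1.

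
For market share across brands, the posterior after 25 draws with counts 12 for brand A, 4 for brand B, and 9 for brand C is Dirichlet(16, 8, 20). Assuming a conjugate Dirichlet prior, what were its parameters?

Dirichlet(4, 4, 11)

For a Dirichlet(α) prior with multinomial counts c, the posterior is Dirichlet(α + c) componentwise.
Subtract each count from the matching posterior parameter: 16−12=4, 8−4=4, 20−9=11.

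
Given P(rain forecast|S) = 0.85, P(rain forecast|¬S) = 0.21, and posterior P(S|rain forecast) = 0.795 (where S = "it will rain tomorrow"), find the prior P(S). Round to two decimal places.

In odds form, posterior odds = prior odds × likelihood ratio, so prior odds = posterior odds ÷ LR.
Posterior odds = 0.795/(1−0.795) = 3.8780. LR = 0.85/0.21 = 4.0476.
Prior odds = 3.8780/4.0476 = 0.9581, so P(S) = 0.9581/(1+0.9581) ≈ 0.49.

P(S) = 0.49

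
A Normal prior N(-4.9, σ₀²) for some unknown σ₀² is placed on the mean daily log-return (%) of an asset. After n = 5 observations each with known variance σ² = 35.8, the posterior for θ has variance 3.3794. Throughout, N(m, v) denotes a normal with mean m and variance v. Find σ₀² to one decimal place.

Posterior precision equals prior precision plus data precision: 1/σ_n² = 1/σ₀² + n/σ².
So 1/σ₀² = 1/3.3794 − 5/35.8 = 0.295911 − 0.139665 = 0.156246.
Hence σ₀² = 1/0.156246 ≈ 6.4.

σ₀² = 6.4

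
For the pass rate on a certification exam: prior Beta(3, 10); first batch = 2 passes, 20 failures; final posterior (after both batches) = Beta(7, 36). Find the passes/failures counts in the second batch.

2 passes and 6 failures

Because Beta–binomial updating is additive in the counts, the combined data contributed (α_post−α_prior, β_post−β_prior) successes and failures.
Total across both batches: 7−3=4 passes, 36−10=26 failures.
Subtract the first batch: 4−2=2 passes and 26−20=6 failures.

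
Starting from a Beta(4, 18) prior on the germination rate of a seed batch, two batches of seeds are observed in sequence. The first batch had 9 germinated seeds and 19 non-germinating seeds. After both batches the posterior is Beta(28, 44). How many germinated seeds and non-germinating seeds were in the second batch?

15 germinated seeds and 7 non-germinating seeds

Sequential conjugate updates are equivalent to a single update on the pooled data, so total successes = posterior α − prior α and total failures = posterior β − prior β.
Total across both batches: 28−4=24 germinated seeds, 44−18=26 non-germinating seeds.
Subtract the first batch: 24−9=15 germinated seeds and 26−19=7 non-germinating seeds.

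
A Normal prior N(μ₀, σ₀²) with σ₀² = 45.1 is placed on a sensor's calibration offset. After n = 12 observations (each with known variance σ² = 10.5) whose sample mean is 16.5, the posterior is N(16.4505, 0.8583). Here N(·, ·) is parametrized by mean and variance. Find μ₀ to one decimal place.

μ₀ = 13.9

With known observation variance, the Normal–Normal posterior has precision τ_n = τ₀ + n/σ² and mean μ_n = (τ₀μ₀ + (n/σ²)x̄)/τ_n.
Here τ₀ = 1/45.1 = 0.022173 and τ_data = 12/10.5 = 1.142857, so τ_n = 1.165030.
Rearranging for μ₀: μ₀ = (μ_n·τ_n − τ_data·x̄)/τ₀ = (16.4505·1.165030 − 1.142857·16.5) / 0.022173 = 0.308186/0.022173 ≈ 13.9.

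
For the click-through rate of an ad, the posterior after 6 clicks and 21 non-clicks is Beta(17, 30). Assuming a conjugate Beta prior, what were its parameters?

Under Beta–binomial conjugacy the posterior parameters are (a+s, b+f).
So a = 17 − 6 = 11 and b = 30 − 21 = 9.

Beta(11, 9)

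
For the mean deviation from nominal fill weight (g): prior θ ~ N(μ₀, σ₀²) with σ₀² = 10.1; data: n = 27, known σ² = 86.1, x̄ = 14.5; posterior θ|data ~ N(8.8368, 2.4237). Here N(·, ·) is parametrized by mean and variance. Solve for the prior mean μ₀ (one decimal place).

μ₀ = -9.1

With known observation variance, the Normal–Normal posterior has precision τ_n = τ₀ + n/σ² and mean μ_n = (τ₀μ₀ + (n/σ²)x̄)/τ_n.
Here τ₀ = 1/10.1 = 0.099010 and τ_data = 27/86.1 = 0.313589, so τ_n = 0.412599.
Rearranging for μ₀: μ₀ = (μ_n·τ_n − τ_data·x̄)/τ₀ = (8.8368·0.412599 − 0.313589·14.5) / 0.099010 = -0.900986/0.099010 ≈ -9.1.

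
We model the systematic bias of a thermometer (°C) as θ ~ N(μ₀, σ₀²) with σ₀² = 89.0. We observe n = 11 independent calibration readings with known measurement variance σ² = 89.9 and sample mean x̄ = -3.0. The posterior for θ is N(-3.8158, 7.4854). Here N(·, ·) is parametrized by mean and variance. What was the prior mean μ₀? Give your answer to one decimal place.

μ₀ = -12.7

The posterior mean is a precision-weighted average: μ_n = (τ₀μ₀ + τ_data·x̄)/(τ₀+τ_data), with τ₀=1/σ₀² and τ_data=n/σ².
Here τ₀ = 1/89.0 = 0.011236 and τ_data = 11/89.9 = 0.122358, so τ_n = 0.133594.
Rearranging for μ₀: μ₀ = (μ_n·τ_n − τ_data·x̄)/τ₀ = (-3.8158·0.133594 − 0.122358·-3.0) / 0.011236 = -0.142694/0.011236 ≈ -12.7.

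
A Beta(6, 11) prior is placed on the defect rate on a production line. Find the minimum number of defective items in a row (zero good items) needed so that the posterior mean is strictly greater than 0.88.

After k defective items and 0 good items the posterior is Beta(6+k, 11), with mean (6+k)/(6+11+k).
Set (6+k)/(17+k) > 0.88 and solve: k > (0.88·17 − 6)/(1 − 0.88) = 74.667.
The smallest integer exceeding 74.667 is 75, and checking k=75: (81)/(92) = 0.8804 > 0.88.

k = 75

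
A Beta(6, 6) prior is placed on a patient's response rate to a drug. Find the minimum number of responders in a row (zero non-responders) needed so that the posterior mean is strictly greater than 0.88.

k = 39

After k responders and 0 non-responders the posterior is Beta(6+k, 6), with mean (6+k)/(6+6+k).
Set (6+k)/(12+k) > 0.88 and solve: k > (0.88·12 − 6)/(1 − 0.88) = 38.000.
The smallest integer exceeding 38.000 is 39.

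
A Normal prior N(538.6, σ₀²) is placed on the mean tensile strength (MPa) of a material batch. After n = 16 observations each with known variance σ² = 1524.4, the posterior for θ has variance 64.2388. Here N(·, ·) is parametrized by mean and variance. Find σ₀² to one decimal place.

For the Normal–Normal model with known σ², precisions add: τ_n = τ₀ + n/σ².
So 1/σ₀² = 1/64.2388 − 16/1524.4 = 0.015567 − 0.010496 = 0.005071.
Hence σ₀² = 1/0.005071 ≈ 197.2.

σ₀² = 197.2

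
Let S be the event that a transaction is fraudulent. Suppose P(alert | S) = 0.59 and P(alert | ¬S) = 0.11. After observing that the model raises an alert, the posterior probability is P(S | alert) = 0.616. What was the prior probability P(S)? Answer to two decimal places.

In odds form, posterior odds = prior odds × likelihood ratio, so prior odds = posterior odds ÷ LR.
Posterior odds = 0.616/(1−0.616) = 1.6042. LR = 0.59/0.11 = 5.3636.
Prior odds = 1.6042/5.3636 = 0.2991, so P(S) = 0.2991/(1+0.2991) ≈ 0.23.

P(S) = 0.23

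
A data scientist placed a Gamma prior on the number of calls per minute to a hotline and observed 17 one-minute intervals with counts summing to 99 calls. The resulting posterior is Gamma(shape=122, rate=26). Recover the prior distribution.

Gamma(shape=23, rate=9)

A Gamma(α, β) prior (rate parametrization) on a Poisson rate with n observations summing to S gives posterior Gamma(α+S, β+n).
So α = 122 − 99 = 23 and β = 26 − 17 = 9.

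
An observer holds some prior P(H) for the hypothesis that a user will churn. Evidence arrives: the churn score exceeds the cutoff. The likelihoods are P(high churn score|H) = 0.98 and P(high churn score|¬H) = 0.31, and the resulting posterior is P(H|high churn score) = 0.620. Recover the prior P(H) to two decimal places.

Bayes' rule in odds form gives O(H|E) = O(H)·[P(E|H)/P(E|¬H)], hence O(H) = O(H|E)/LR.
Posterior odds = 0.620/(1−0.620) = 1.6316. LR = 0.98/0.31 = 3.1613.
Prior odds = 1.6316/3.1613 = 0.5161, so P(H) = 0.5161/(1+0.5161) ≈ 0.34.

P(H) = 0.34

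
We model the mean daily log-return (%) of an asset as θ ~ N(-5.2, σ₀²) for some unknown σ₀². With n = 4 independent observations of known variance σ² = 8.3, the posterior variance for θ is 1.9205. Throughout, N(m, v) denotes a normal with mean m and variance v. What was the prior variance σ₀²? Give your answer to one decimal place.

σ₀² = 25.8

For the Normal–Normal model with known σ², precisions add: τ_n = τ₀ + n/σ².
So 1/σ₀² = 1/1.9205 − 4/8.3 = 0.520698 − 0.481928 = 0.038770.
Hence σ₀² = 1/0.038770 ≈ 25.8.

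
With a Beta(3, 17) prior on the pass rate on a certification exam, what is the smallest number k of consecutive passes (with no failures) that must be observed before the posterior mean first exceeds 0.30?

After k passes and 0 failures the posterior is Beta(3+k, 17), with mean (3+k)/(3+17+k).
Set (3+k)/(20+k) > 0.30 and solve: k > (0.30·20 − 3)/(1 − 0.30) = 4.286.
The smallest integer exceeding 4.286 is 5.

k = 5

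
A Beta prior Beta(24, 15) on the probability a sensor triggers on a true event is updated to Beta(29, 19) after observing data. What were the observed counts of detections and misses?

5 detections and 4 misses

Beta is conjugate to the binomial likelihood: posterior = Beta(a+s, b+f).
So s = 29 − 24 = 5 and f = 19 − 15 = 4.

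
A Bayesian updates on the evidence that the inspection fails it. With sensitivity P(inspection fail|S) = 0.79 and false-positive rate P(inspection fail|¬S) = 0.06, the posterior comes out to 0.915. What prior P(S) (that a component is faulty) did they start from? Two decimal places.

Bayes' rule in odds form gives O(S|E) = O(S)·[P(E|S)/P(E|¬S)], hence O(S) = O(S|E)/LR.
Posterior odds = 0.915/(1−0.915) = 10.7647. LR = 0.79/0.06 = 13.1667.
Prior odds = 10.7647/13.1667 = 0.8176, so P(S) = 0.8176/(1+0.8176) ≈ 0.45.

P(S) = 0.45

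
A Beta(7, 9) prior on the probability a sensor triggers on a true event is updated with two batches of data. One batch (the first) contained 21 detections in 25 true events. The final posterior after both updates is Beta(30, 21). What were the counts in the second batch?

2 detections and 8 misses

Sequential conjugate updates are equivalent to a single update on the pooled data, so total successes = posterior α − prior α and total failures = posterior β − prior β.
Total across both batches: 30−7=23 detections, 21−9=12 misses.
Subtract the first batch: 23−21=2 detections and 12−4=8 misses.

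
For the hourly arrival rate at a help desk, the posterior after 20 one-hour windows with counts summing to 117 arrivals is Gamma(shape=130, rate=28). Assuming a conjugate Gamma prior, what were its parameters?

Gamma(shape=13, rate=8)

Gamma–Poisson conjugacy: posterior shape = α + Σxᵢ, posterior rate = β + n.
So α = 130 − 117 = 13 and β = 28 − 20 = 8.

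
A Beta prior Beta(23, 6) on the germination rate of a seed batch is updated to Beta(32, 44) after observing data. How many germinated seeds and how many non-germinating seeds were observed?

A Beta(a, b) prior with s successes and f failures in binomial data gives a Beta(a+s, b+f) posterior.
So s = 32 − 23 = 9 and f = 44 − 6 = 38.

9 germinated seeds and 38 non-germinating seeds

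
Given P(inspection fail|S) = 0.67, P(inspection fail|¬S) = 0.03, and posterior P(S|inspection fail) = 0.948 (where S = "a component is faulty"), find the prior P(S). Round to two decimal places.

In odds form, posterior odds = prior odds × likelihood ratio, so prior odds = posterior odds ÷ LR.
Posterior odds = 0.948/(1−0.948) = 18.2308. LR = 0.67/0.03 = 22.3333.
Prior odds = 18.2308/22.3333 = 0.8163, so P(S) = 0.8163/(1+0.8163) ≈ 0.45.

P(S) = 0.45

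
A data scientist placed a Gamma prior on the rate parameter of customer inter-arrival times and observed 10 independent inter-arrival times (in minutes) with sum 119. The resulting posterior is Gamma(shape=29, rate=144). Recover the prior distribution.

Gamma–exponential conjugacy: posterior shape = α + n, posterior rate = β + Σtᵢ.
So α = 29 − 10 = 19 and β = 144 − 119 = 25.

Gamma(shape=19, rate=25)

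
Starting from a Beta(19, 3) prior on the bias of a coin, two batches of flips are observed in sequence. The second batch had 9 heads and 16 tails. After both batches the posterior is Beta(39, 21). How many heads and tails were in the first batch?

Sequential conjugate updates are equivalent to a single update on the pooled data, so total successes = posterior α − prior α and total failures = posterior β − prior β.
Total across both batches: 39−19=20 heads, 21−3=18 tails.
Subtract the second batch: 20−9=11 heads and 18−16=2 tails.

11 heads and 2 tails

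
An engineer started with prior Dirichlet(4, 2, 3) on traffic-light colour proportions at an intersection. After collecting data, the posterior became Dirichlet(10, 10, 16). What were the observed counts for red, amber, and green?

For a Dirichlet(α) prior with multinomial counts c, the posterior is Dirichlet(α + c) componentwise.
Counts are posterior − prior componentwise: 10−4=6, 10−2=8, 16−3=13.

counts (6, 8, 13)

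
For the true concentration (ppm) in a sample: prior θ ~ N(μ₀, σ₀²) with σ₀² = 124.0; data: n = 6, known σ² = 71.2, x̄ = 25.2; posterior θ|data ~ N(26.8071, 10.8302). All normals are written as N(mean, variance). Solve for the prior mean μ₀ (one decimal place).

μ₀ = 43.6

The posterior mean is a precision-weighted average: μ_n = (τ₀μ₀ + τ_data·x̄)/(τ₀+τ_data), with τ₀=1/σ₀² and τ_data=n/σ².
Here τ₀ = 1/124.0 = 0.008065 and τ_data = 6/71.2 = 0.084270, so τ_n = 0.092335.
Rearranging for μ₀: μ₀ = (μ_n·τ_n − τ_data·x̄)/τ₀ = (26.8071·0.092335 − 0.084270·25.2) / 0.008065 = 0.351630/0.008065 ≈ 43.6.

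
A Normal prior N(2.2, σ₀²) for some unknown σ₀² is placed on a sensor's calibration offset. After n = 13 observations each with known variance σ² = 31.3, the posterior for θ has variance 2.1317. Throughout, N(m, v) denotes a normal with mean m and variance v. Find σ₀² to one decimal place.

Posterior precision equals prior precision plus data precision: 1/σ_n² = 1/σ₀² + n/σ².
So 1/σ₀² = 1/2.1317 − 13/31.3 = 0.469109 − 0.415335 = 0.053774.
Hence σ₀² = 1/0.053774 ≈ 18.6.

σ₀² = 18.6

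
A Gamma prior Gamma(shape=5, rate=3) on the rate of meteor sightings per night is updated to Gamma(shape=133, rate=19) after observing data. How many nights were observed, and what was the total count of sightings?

n = 16 nights with total 128 sightings

Gamma–Poisson conjugacy: posterior shape = α + Σxᵢ, posterior rate = β + n.
Matching: Σxᵢ = 133 − 5 = 128 and n = 19 − 3 = 16.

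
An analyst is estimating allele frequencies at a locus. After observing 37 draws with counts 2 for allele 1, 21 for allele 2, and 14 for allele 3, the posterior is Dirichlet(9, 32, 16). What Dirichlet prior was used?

For a Dirichlet(α) prior with multinomial counts c, the posterior is Dirichlet(α + c) componentwise.
Subtract each count from the matching posterior parameter: 9−2=7, 32−21=11, 16−14=2.

Dirichlet(7, 11, 2)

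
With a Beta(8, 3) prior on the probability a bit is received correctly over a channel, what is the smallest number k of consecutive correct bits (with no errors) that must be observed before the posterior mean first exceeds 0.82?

k = 6

After k correct bits and 0 errors the posterior is Beta(8+k, 3), with mean (8+k)/(8+3+k).
Set (8+k)/(11+k) > 0.82 and solve: k > (0.82·11 − 8)/(1 − 0.82) = 5.667.
The smallest integer exceeding 5.667 is 6.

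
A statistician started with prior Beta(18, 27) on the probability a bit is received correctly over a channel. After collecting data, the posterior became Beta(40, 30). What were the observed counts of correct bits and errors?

22 correct bits and 3 errors

A Beta(α, β) prior with s successes and f failures in binomial data gives a Beta(α+s, β+f) posterior.
So s = 40 − 18 = 22 and f = 30 − 27 = 3.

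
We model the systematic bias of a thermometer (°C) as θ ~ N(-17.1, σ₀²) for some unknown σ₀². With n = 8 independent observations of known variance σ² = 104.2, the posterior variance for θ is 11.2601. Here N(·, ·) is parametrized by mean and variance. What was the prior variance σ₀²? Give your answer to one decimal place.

σ₀² = 83.1

Posterior precision equals prior precision plus data precision: 1/σ_n² = 1/σ₀² + n/σ².
So 1/σ₀² = 1/11.2601 − 8/104.2 = 0.088809 − 0.076775 = 0.012034.
Hence σ₀² = 1/0.012034 ≈ 83.1.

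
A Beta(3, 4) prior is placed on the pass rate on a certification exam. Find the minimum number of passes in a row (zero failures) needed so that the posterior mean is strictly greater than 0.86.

k = 22

After k passes and 0 failures the posterior is Beta(3+k, 4), with mean (3+k)/(3+4+k).
Set (3+k)/(7+k) > 0.86 and solve: k > (0.86·7 − 3)/(1 − 0.86) = 21.571.
The smallest integer exceeding 21.571 is 22.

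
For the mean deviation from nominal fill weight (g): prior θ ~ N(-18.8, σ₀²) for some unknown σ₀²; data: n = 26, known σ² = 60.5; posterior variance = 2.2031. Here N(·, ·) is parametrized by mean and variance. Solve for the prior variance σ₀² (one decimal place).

σ₀² = 41.4

For the Normal–Normal model with known σ², precisions add: τ_n = τ₀ + n/σ².
So 1/σ₀² = 1/2.2031 − 26/60.5 = 0.453906 − 0.429752 = 0.024154.
Hence σ₀² = 1/0.024154 ≈ 41.4.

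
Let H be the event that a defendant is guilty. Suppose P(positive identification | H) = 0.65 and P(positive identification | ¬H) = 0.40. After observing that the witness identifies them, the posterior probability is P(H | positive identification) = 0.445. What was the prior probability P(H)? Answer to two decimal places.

P(H) = 0.33

In odds form, posterior odds = prior odds × likelihood ratio, so prior odds = posterior odds ÷ LR.
Posterior odds = 0.445/(1−0.445) = 0.8018. LR = 0.65/0.40 = 1.6250.
Prior odds = 0.8018/1.6250 = 0.4934, so P(H) = 0.4934/(1+0.4934) ≈ 0.33.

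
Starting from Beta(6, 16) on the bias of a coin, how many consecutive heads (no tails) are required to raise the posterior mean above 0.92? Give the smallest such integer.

After k heads and 0 tails the posterior is Beta(6+k, 16), with mean (6+k)/(6+16+k).
Set (6+k)/(22+k) > 0.92 and solve: k > (0.92·22 − 6)/(1 − 0.92) = 178.000.
The smallest integer exceeding 178.000 is 179, and checking k=179: (185)/(201) = 0.9204 > 0.92.

k = 179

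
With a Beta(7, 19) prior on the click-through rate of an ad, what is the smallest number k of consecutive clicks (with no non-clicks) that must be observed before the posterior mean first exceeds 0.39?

After k clicks and 0 non-clicks the posterior is Beta(7+k, 19), with mean (7+k)/(7+19+k).
Set (7+k)/(26+k) > 0.39 and solve: k > (0.39·26 − 7)/(1 − 0.39) = 5.148.
The smallest integer exceeding 5.148 is 6, and checking k=6: (13)/(32) = 0.4062 > 0.39.

k = 6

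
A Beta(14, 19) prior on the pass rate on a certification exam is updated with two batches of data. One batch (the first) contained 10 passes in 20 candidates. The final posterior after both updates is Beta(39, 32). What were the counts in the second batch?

Sequential conjugate updates are equivalent to a single update on the pooled data, so total successes = posterior α − prior α and total failures = posterior β − prior β.
Total across both batches: 39−14=25 passes, 32−19=13 failures.
Subtract the first batch: 25−10=15 passes and 13−10=3 failures.

15 passes and 3 failures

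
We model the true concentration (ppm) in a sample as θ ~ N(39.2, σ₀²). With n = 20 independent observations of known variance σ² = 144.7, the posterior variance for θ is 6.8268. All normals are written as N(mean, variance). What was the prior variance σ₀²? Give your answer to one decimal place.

σ₀² = 121.0

Posterior precision equals prior precision plus data precision: 1/σ_n² = 1/σ₀² + n/σ².
So 1/σ₀² = 1/6.8268 − 20/144.7 = 0.146482 − 0.138217 = 0.008265.
Hence σ₀² = 1/0.008265 ≈ 121.0.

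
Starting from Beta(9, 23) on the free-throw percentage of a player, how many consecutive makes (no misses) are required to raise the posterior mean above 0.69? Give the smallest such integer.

k = 43

After k makes and 0 misses the posterior is Beta(9+k, 23), with mean (9+k)/(9+23+k).
Set (9+k)/(32+k) > 0.69 and solve: k > (0.69·32 − 9)/(1 − 0.69) = 42.194.
The smallest integer exceeding 42.194 is 43, and checking k=43: (52)/(75) = 0.6933 > 0.69.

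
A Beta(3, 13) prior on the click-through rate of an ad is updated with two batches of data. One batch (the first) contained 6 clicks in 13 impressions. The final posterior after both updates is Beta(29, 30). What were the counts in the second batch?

Sequential conjugate updates are equivalent to a single update on the pooled data, so total successes = posterior α − prior α and total failures = posterior β − prior β.
Total across both batches: 29−3=26 clicks, 30−13=17 non-clicks.
Subtract the first batch: 26−6=20 clicks and 17−7=10 non-clicks.

20 clicks and 10 non-clicks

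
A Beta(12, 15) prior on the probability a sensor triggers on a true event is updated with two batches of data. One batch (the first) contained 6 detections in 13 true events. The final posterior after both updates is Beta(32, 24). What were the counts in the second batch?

Sequential conjugate updates are equivalent to a single update on the pooled data, so total successes = posterior α − prior α and total failures = posterior β − prior β.
Total across both batches: 32−12=20 detections, 24−15=9 misses.
Subtract the first batch: 20−6=14 detections and 9−7=2 misses.

14 detections and 2 misses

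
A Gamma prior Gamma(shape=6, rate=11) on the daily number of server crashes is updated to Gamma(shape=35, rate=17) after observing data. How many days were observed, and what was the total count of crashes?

n = 6 days with total 29 crashes

A Gamma(α, β) prior (rate parametrization) on a Poisson rate with n observations summing to S gives posterior Gamma(α+S, β+n).
Matching: Σxᵢ = 35 − 6 = 29 and n = 17 − 11 = 6.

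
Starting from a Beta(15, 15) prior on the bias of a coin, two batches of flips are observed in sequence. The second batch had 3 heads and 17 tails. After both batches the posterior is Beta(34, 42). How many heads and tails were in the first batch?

16 heads and 10 tails

Because Beta–binomial updating is additive in the counts, the combined data contributed (α_post−α_prior, β_post−β_prior) successes and failures.
Total across both batches: 34−15=19 heads, 42−15=27 tails.
Subtract the second batch: 19−3=16 heads and 27−17=10 tails.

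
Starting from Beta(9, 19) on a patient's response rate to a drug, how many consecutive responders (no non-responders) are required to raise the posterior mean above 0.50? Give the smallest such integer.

After k responders and 0 non-responders the posterior is Beta(9+k, 19), with mean (9+k)/(9+19+k).
Set (9+k)/(28+k) > 0.50 and solve: k > (0.50·28 − 9)/(1 − 0.50) = 10.000.
The smallest integer exceeding 10.000 is 11, and checking k=11: (20)/(39) = 0.5128 > 0.50.

k = 11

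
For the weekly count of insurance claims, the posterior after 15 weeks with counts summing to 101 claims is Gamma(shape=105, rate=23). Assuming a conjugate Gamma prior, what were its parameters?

A Gamma(α, β) prior (rate parametrization) on a Poisson rate with n observations summing to S gives posterior Gamma(α+S, β+n).
So α = 105 − 101 = 4 and β = 23 − 15 = 8.

Gamma(shape=4, rate=8)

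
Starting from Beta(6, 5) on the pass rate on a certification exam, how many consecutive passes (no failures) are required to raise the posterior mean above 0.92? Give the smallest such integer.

After k passes and 0 failures the posterior is Beta(6+k, 5), with mean (6+k)/(6+5+k).
Set (6+k)/(11+k) > 0.92 and solve: k > (0.92·11 − 6)/(1 − 0.92) = 51.500.
The smallest integer exceeding 51.500 is 52.

k = 52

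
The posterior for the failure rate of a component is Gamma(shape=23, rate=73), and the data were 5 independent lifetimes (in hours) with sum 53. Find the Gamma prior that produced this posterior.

Gamma–exponential conjugacy: posterior shape = α + n, posterior rate = β + Σtᵢ.
So α = 23 − 5 = 18 and β = 73 − 53 = 20.

Gamma(shape=18, rate=20)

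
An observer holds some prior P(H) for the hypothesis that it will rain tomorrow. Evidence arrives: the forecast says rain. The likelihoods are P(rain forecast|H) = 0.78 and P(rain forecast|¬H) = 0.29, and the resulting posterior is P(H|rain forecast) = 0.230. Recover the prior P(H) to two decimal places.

Bayes' rule in odds form gives O(H|E) = O(H)·[P(E|H)/P(E|¬H)], hence O(H) = O(H|E)/LR.
Posterior odds = 0.230/(1−0.230) = 0.2987. LR = 0.78/0.29 = 2.6897.
Prior odds = 0.2987/2.6897 = 0.1111, so P(H) = 0.1111/(1+0.1111) ≈ 0.10.

P(H) = 0.10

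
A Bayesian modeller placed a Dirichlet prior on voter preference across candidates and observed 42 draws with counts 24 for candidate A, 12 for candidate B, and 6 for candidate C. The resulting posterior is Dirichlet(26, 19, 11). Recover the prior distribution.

Dirichlet(2, 7, 5)

For a Dirichlet(α) prior with multinomial counts c, the posterior is Dirichlet(α + c) componentwise.
Subtract each count from the matching posterior parameter: 26−24=2, 19−12=7, 11−6=5.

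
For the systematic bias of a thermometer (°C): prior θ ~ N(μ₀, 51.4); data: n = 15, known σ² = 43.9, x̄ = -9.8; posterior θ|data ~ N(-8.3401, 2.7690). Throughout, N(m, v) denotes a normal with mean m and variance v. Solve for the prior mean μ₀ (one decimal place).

The posterior mean is a precision-weighted average: μ_n = (τ₀μ₀ + τ_data·x̄)/(τ₀+τ_data), with τ₀=1/σ₀² and τ_data=n/σ².
Here τ₀ = 1/51.4 = 0.019455 and τ_data = 15/43.9 = 0.341686, so τ_n = 0.361141.
Rearranging for μ₀: μ₀ = (μ_n·τ_n − τ_data·x̄)/τ₀ = (-8.3401·0.361141 − 0.341686·-9.8) / 0.019455 = 0.336571/0.019455 ≈ 17.3.

μ₀ = 17.3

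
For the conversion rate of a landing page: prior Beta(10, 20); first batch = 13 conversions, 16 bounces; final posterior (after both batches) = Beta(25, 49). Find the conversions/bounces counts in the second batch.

2 conversions and 13 bounces

Because Beta–binomial updating is additive in the counts, the combined data contributed (α_post−α_prior, β_post−β_prior) successes and failures.
Total across both batches: 25−10=15 conversions, 49−20=29 bounces.
Subtract the first batch: 15−13=2 conversions and 29−16=13 bounces.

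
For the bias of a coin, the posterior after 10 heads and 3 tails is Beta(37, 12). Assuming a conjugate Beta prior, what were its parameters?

Beta is conjugate to the binomial likelihood: posterior = Beta(a+s, b+f).
Subtract the data counts: 37−10=27, 12−3=9.

Beta(27, 9)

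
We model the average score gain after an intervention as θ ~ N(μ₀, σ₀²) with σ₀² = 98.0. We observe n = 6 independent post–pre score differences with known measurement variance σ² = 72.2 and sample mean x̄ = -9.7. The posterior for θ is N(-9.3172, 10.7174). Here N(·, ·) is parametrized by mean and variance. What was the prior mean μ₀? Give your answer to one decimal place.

The posterior mean is a precision-weighted average: μ_n = (τ₀μ₀ + τ_data·x̄)/(τ₀+τ_data), with τ₀=1/σ₀² and τ_data=n/σ².
Here τ₀ = 1/98.0 = 0.010204 and τ_data = 6/72.2 = 0.083102, so τ_n = 0.093306.
Rearranging for μ₀: μ₀ = (μ_n·τ_n − τ_data·x̄)/τ₀ = (-9.3172·0.093306 − 0.083102·-9.7) / 0.010204 = -0.063261/0.010204 ≈ -6.2.

μ₀ = -6.2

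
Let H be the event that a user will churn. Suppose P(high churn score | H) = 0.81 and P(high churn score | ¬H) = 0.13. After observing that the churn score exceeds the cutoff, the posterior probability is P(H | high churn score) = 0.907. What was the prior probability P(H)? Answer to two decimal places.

In odds form, posterior odds = prior odds × likelihood ratio, so prior odds = posterior odds ÷ LR.
Posterior odds = 0.907/(1−0.907) = 9.7527. LR = 0.81/0.13 = 6.2308.
Prior odds = 9.7527/6.2308 = 1.5652, so P(H) = 1.5652/(1+1.5652) ≈ 0.61.

P(H) = 0.61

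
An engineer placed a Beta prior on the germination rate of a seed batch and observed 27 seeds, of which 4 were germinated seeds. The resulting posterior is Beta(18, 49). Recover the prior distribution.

A Beta(a, b) prior with s successes and f failures in binomial data gives a Beta(a+s, b+f) posterior.
So a = 18 − 4 = 14 and b = 49 − 23 = 26.

Beta(14, 26)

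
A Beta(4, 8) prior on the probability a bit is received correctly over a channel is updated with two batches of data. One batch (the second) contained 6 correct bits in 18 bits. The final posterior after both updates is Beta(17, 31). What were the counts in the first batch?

Sequential conjugate updates are equivalent to a single update on the pooled data, so total successes = posterior α − prior α and total failures = posterior β − prior β.
Total across both batches: 17−4=13 correct bits, 31−8=23 errors.
Subtract the second batch: 13−6=7 correct bits and 23−12=11 errors.

7 correct bits and 11 errors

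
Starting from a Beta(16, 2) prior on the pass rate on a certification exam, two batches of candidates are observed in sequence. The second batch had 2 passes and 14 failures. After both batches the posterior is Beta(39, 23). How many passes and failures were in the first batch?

Sequential conjugate updates are equivalent to a single update on the pooled data, so total successes = posterior α − prior α and total failures = posterior β − prior β.
Total across both batches: 39−16=23 passes, 23−2=21 failures.
Subtract the second batch: 23−2=21 passes and 21−14=7 failures.

21 passes and 7 failures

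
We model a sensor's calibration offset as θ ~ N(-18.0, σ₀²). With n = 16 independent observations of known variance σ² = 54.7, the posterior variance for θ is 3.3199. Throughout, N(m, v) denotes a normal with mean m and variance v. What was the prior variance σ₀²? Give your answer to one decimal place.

σ₀² = 114.8

Posterior precision equals prior precision plus data precision: 1/σ_n² = 1/σ₀² + n/σ².
So 1/σ₀² = 1/3.3199 − 16/54.7 = 0.301214 − 0.292505 = 0.008709.
Hence σ₀² = 1/0.008709 ≈ 114.8.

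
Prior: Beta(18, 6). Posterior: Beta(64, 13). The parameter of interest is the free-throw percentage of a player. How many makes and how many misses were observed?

46 makes and 7 misses

Beta is conjugate to the binomial likelihood: posterior = Beta(a+s, b+f).
Match parameters: s=64−18=46, f=13−6=7.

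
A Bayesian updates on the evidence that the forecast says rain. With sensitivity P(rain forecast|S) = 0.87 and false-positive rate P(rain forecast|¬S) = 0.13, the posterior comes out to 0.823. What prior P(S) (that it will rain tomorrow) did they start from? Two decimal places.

Bayes' rule in odds form gives O(S|E) = O(S)·[P(E|S)/P(E|¬S)], hence O(S) = O(S|E)/LR.
Posterior odds = 0.823/(1−0.823) = 4.6497. LR = 0.87/0.13 = 6.6923.
Prior odds = 4.6497/6.6923 = 0.6948, so P(S) = 0.6948/(1+0.6948) ≈ 0.41.

P(S) = 0.41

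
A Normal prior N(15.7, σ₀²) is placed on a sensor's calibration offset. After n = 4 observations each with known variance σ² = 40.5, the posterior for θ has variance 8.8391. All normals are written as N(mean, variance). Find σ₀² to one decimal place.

σ₀² = 69.6

Posterior precision equals prior precision plus data precision: 1/σ_n² = 1/σ₀² + n/σ².
So 1/σ₀² = 1/8.8391 − 4/40.5 = 0.113134 − 0.098765 = 0.014369.
Hence σ₀² = 1/0.014369 ≈ 69.6.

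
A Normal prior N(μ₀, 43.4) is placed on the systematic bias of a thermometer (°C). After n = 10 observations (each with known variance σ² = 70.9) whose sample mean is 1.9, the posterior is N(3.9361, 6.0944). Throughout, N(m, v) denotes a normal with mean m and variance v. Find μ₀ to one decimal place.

The posterior mean is a precision-weighted average: μ_n = (τ₀μ₀ + τ_data·x̄)/(τ₀+τ_data), with τ₀=1/σ₀² and τ_data=n/σ².
Here τ₀ = 1/43.4 = 0.023041 and τ_data = 10/70.9 = 0.141044, so τ_n = 0.164085.
Rearranging for μ₀: μ₀ = (μ_n·τ_n − τ_data·x̄)/τ₀ = (3.9361·0.164085 − 0.141044·1.9) / 0.023041 = 0.377871/0.023041 ≈ 16.4.

μ₀ = 16.4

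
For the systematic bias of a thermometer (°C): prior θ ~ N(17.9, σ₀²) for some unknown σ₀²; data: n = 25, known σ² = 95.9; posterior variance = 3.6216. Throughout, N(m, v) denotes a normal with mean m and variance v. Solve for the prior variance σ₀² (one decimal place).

σ₀² = 64.8

For the Normal–Normal model with known σ², precisions add: τ_n = τ₀ + n/σ².
So 1/σ₀² = 1/3.6216 − 25/95.9 = 0.276121 − 0.260688 = 0.015433.
Hence σ₀² = 1/0.015433 ≈ 64.8.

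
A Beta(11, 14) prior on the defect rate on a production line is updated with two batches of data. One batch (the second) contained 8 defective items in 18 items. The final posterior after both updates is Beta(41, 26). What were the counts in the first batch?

22 defective items and 2 good items

Sequential conjugate updates are equivalent to a single update on the pooled data, so total successes = posterior α − prior α and total failures = posterior β − prior β.
Total across both batches: 41−11=30 defective items, 26−14=12 good items.
Subtract the second batch: 30−8=22 defective items and 12−10=2 good items.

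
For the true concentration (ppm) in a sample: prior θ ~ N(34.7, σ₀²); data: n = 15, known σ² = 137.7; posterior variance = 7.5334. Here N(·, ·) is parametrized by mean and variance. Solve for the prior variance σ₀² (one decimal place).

For the Normal–Normal model with known σ², precisions add: τ_n = τ₀ + n/σ².
So 1/σ₀² = 1/7.5334 − 15/137.7 = 0.132742 − 0.108932 = 0.023810.
Hence σ₀² = 1/0.023810 ≈ 42.0.

σ₀² = 42.0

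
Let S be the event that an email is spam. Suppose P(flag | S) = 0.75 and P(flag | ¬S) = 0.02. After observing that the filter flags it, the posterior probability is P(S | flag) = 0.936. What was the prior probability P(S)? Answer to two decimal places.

Bayes' rule in odds form gives O(S|E) = O(S)·[P(E|S)/P(E|¬S)], hence O(S) = O(S|E)/LR.
Posterior odds = 0.936/(1−0.936) = 14.6250. LR = 0.75/0.02 = 37.5000.
Prior odds = 14.6250/37.5000 = 0.3900, so P(S) = 0.3900/(1+0.3900) ≈ 0.28.

P(S) = 0.28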